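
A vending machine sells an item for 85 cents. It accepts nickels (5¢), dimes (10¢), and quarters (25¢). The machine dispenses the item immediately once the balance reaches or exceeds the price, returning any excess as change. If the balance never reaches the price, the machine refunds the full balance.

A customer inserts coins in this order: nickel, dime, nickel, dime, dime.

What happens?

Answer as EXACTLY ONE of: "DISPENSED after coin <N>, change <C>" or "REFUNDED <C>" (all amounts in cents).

Price: 85¢
Coin 1 (nickel, 5¢): balance = 5¢
Coin 2 (dime, 10¢): balance = 15¢
Coin 3 (nickel, 5¢): balance = 20¢
Coin 4 (dime, 10¢): balance = 30¢
Coin 5 (dime, 10¢): balance = 40¢
All coins inserted, balance 40¢ < price 85¢ → REFUND 40¢

Answer: REFUNDED 40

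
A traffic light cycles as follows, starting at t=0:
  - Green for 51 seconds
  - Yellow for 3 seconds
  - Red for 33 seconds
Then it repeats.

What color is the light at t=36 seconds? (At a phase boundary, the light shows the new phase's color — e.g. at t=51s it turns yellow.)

Answer: green

Derivation:
Cycle length = 51 + 3 + 33 = 87s
t = 36, phase_t = 36 mod 87 = 36
36 < 51 (green end) → GREEN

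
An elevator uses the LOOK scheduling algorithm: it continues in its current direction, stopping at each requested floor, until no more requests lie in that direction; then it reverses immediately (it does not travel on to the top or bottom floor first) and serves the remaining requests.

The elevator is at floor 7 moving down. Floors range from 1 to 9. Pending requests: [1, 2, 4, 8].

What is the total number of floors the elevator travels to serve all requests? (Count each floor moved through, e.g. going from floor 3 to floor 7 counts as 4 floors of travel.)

Start at floor 7 moving down, LOOK stop order: [4, 2, 1, 8]
  7 → 4: |4-7| = 3, total = 3
  4 → 2: |2-4| = 2, total = 5
  2 → 1: |1-2| = 1, total = 6
  1 → 8: |8-1| = 7, total = 13

Answer: 13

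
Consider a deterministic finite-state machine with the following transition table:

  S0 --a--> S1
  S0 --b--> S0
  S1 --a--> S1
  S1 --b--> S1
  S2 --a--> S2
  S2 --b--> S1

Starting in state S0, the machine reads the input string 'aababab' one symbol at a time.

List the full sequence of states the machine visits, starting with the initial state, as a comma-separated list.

Answer: S0, S1, S1, S1, S1, S1, S1, S1

Derivation:
Start: S0
  read 'a': S0 --a--> S1
  read 'a': S1 --a--> S1
  read 'b': S1 --b--> S1
  read 'a': S1 --a--> S1
  read 'b': S1 --b--> S1
  read 'a': S1 --a--> S1
  read 'b': S1 --b--> S1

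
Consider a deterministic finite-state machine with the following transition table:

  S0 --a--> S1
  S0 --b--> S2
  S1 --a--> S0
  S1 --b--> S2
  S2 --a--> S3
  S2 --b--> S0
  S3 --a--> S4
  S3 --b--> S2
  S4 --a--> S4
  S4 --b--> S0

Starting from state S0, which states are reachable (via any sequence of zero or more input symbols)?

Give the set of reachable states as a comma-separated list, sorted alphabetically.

BFS from S0:
  visit S0: S0--a-->S1 (new), S0--b-->S2 (new)
  visit S1: S1--a-->S0 (seen), S1--b-->S2 (seen)
  visit S2: S2--a-->S3 (new), S2--b-->S0 (seen)
  visit S3: S3--a-->S4 (new), S3--b-->S2 (seen)
  visit S4: S4--a-->S4 (seen), S4--b-->S0 (seen)

Answer: S0, S1, S2, S3, S4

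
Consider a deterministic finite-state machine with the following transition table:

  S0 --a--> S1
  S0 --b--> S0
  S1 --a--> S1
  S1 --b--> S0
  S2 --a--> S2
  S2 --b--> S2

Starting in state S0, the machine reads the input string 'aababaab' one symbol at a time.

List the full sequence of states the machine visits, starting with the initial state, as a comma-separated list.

Start: S0
  read 'a': S0 --a--> S1
  read 'a': S1 --a--> S1
  read 'b': S1 --b--> S0
  read 'a': S0 --a--> S1
  read 'b': S1 --b--> S0
  read 'a': S0 --a--> S1
  read 'a': S1 --a--> S1
  read 'b': S1 --b--> S0

Answer: S0, S1, S1, S0, S1, S0, S1, S1, S0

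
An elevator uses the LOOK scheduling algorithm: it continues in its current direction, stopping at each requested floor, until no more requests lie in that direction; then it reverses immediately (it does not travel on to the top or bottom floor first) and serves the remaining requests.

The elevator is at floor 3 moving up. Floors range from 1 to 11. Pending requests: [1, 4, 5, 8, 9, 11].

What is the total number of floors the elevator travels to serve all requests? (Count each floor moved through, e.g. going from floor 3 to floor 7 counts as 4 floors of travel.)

Start at floor 3 moving up, LOOK stop order: [4, 5, 8, 9, 11, 1]
  3 → 4: |4-3| = 1, total = 1
  4 → 5: |5-4| = 1, total = 2
  5 → 8: |8-5| = 3, total = 5
  8 → 9: |9-8| = 1, total = 6
  9 → 11: |11-9| = 2, total = 8
  11 → 1: |1-11| = 10, total = 18

Answer: 18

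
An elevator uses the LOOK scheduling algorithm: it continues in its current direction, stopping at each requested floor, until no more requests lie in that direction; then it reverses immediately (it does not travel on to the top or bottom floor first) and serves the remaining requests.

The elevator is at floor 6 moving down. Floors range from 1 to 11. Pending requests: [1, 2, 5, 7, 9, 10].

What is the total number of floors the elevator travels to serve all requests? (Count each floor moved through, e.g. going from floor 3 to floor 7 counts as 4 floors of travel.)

Answer: 14

Derivation:
Start at floor 6 moving down, LOOK stop order: [5, 2, 1, 7, 9, 10]
  6 → 5: |5-6| = 1, total = 1
  5 → 2: |2-5| = 3, total = 4
  2 → 1: |1-2| = 1, total = 5
  1 → 7: |7-1| = 6, total = 11
  7 → 9: |9-7| = 2, total = 13
  9 → 10: |10-9| = 1, total = 14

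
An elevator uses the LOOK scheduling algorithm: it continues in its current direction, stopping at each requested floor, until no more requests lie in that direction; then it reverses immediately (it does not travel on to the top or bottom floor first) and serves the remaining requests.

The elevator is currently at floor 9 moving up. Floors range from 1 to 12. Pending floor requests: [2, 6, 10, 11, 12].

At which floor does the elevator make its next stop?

Answer: 10

Derivation:
Current floor: 9, direction: up
Requests above: [10, 11, 12]
Requests below: [2, 6]
Moving up and requests lie above → nearest above is min([10, 11, 12]) = 10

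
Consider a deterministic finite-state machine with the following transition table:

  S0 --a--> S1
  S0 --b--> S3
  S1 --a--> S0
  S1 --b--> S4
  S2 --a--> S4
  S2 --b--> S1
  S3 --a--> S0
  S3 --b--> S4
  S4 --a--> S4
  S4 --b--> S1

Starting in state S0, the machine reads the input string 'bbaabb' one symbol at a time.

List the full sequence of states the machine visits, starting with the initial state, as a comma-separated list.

Answer: S0, S3, S4, S4, S4, S1, S4

Derivation:
Start: S0
  read 'b': S0 --b--> S3
  read 'b': S3 --b--> S4
  read 'a': S4 --a--> S4
  read 'a': S4 --a--> S4
  read 'b': S4 --b--> S1
  read 'b': S1 --b--> S4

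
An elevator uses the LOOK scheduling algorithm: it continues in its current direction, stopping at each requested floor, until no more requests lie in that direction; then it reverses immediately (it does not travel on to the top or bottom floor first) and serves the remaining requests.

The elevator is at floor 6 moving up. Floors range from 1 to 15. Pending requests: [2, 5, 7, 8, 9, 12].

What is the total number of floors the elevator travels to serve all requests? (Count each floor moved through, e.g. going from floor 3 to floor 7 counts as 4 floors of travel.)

Answer: 16

Derivation:
Start at floor 6 moving up, LOOK stop order: [7, 8, 9, 12, 5, 2]
  6 → 7: |7-6| = 1, total = 1
  7 → 8: |8-7| = 1, total = 2
  8 → 9: |9-8| = 1, total = 3
  9 → 12: |12-9| = 3, total = 6
  12 → 5: |5-12| = 7, total = 13
  5 → 2: |2-5| = 3, total = 16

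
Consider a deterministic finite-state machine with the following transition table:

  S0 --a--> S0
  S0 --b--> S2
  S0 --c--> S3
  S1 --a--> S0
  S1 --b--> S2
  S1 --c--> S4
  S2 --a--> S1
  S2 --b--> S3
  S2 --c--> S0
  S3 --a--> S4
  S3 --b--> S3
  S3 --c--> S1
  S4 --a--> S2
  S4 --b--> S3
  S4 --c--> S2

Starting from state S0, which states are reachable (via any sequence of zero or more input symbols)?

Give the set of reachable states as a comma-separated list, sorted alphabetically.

Answer: S0, S1, S2, S3, S4

Derivation:
BFS from S0:
  visit S0: S0--a-->S0 (seen), S0--b-->S2 (new), S0--c-->S3 (new)
  visit S2: S2--a-->S1 (new), S2--b-->S3 (seen), S2--c-->S0 (seen)
  visit S3: S3--a-->S4 (new), S3--b-->S3 (seen), S3--c-->S1 (seen)
  visit S1: S1--a-->S0 (seen), S1--b-->S2 (seen), S1--c-->S4 (seen)
  visit S4: S4--a-->S2 (seen), S4--b-->S3 (seen), S4--c-->S2 (seen)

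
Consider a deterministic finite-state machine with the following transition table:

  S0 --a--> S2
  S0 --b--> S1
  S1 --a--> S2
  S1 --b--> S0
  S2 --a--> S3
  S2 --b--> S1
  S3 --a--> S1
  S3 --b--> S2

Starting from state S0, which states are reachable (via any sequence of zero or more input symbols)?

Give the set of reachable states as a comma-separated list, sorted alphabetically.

Answer: S0, S1, S2, S3

Derivation:
BFS from S0:
  visit S0: S0--a-->S2 (new), S0--b-->S1 (new)
  visit S2: S2--a-->S3 (new), S2--b-->S1 (seen)
  visit S1: S1--a-->S2 (seen), S1--b-->S0 (seen)
  visit S3: S3--a-->S1 (seen), S3--b-->S2 (seen)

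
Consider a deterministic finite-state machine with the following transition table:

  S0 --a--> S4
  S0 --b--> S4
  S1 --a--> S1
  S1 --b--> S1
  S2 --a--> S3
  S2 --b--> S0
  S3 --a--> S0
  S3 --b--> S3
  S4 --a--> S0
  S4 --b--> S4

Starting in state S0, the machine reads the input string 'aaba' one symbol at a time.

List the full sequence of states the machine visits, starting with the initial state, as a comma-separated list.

Answer: S0, S4, S0, S4, S0

Derivation:
Start: S0
  read 'a': S0 --a--> S4
  read 'a': S4 --a--> S0
  read 'b': S0 --b--> S4
  read 'a': S4 --a--> S0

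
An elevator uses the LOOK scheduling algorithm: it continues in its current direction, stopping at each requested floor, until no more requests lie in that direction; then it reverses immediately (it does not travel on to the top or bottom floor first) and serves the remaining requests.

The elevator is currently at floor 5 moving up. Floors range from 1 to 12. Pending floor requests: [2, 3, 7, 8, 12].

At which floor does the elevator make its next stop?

Answer: 7

Derivation:
Current floor: 5, direction: up
Requests above: [7, 8, 12]
Requests below: [2, 3]
Moving up and requests lie above → nearest above is min([7, 8, 12]) = 7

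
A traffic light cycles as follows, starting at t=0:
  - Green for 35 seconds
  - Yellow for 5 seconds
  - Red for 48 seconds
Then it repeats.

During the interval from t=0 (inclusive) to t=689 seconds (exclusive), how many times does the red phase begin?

Cycle = 35+5+48 = 88s
red phase starts at t = k*88 + 40 for k=0,1,2,...
Need k*88+40 < 689 → k < 7.375
k ∈ {0, ..., 7} → 8 starts

Answer: 8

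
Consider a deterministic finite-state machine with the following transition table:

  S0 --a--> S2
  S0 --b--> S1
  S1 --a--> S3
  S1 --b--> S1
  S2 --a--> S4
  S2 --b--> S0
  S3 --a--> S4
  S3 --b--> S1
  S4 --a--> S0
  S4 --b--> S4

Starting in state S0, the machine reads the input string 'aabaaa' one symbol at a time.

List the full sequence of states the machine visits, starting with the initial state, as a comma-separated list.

Answer: S0, S2, S4, S4, S0, S2, S4

Derivation:
Start: S0
  read 'a': S0 --a--> S2
  read 'a': S2 --a--> S4
  read 'b': S4 --b--> S4
  read 'a': S4 --a--> S0
  read 'a': S0 --a--> S2
  read 'a': S2 --a--> S4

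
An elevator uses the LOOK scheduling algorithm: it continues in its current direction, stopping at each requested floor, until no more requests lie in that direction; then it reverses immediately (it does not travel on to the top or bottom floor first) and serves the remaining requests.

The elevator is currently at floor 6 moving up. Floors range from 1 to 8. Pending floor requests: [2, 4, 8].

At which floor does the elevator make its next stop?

Answer: 8

Derivation:
Current floor: 6, direction: up
Requests above: [8]
Requests below: [2, 4]
Moving up and requests lie above → nearest above is min([8]) = 8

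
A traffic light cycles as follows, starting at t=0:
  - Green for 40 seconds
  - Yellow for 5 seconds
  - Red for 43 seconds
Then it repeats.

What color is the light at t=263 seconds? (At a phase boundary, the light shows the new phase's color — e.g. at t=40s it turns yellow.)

Answer: red

Derivation:
Cycle length = 40 + 5 + 43 = 88s
t = 263, phase_t = 263 mod 88 = 87
87 >= 45 → RED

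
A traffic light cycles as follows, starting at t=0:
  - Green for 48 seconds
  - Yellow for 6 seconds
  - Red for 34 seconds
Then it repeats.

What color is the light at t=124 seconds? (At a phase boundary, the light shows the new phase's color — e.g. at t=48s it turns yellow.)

Answer: green

Derivation:
Cycle length = 48 + 6 + 34 = 88s
t = 124, phase_t = 124 mod 88 = 36
36 < 48 (green end) → GREEN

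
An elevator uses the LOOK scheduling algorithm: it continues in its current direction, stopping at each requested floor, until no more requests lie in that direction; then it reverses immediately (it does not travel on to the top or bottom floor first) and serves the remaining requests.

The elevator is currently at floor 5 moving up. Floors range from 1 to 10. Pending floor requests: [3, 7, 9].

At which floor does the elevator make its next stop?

Answer: 7

Derivation:
Current floor: 5, direction: up
Requests above: [7, 9]
Requests below: [3]
Moving up and requests lie above → nearest above is min([7, 9]) = 7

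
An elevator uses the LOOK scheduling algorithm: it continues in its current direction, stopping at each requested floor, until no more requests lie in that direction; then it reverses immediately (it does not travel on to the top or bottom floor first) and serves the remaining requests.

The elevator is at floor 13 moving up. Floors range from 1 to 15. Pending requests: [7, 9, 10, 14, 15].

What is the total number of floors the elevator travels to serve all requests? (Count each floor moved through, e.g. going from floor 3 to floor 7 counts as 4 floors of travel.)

Start at floor 13 moving up, LOOK stop order: [14, 15, 10, 9, 7]
  13 → 14: |14-13| = 1, total = 1
  14 → 15: |15-14| = 1, total = 2
  15 → 10: |10-15| = 5, total = 7
  10 → 9: |9-10| = 1, total = 8
  9 → 7: |7-9| = 2, total = 10

Answer: 10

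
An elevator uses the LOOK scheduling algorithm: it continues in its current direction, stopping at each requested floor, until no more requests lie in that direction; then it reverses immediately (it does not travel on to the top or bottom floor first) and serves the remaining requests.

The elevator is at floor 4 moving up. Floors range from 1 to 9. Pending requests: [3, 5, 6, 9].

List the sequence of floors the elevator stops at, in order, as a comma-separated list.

Answer: 5, 6, 9, 3

Derivation:
Current: 4, moving UP
Serve above first (ascending): [5, 6, 9]
Then reverse, serve below (descending): [3]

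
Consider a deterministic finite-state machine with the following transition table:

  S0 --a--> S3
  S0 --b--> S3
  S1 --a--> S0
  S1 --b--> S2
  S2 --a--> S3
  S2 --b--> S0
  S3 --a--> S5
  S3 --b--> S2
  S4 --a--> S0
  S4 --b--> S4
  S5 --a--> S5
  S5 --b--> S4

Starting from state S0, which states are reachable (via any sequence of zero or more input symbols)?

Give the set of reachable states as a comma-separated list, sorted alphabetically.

Answer: S0, S2, S3, S4, S5

Derivation:
BFS from S0:
  visit S0: S0--a-->S3 (new), S0--b-->S3 (seen)
  visit S3: S3--a-->S5 (new), S3--b-->S2 (new)
  visit S5: S5--a-->S5 (seen), S5--b-->S4 (new)
  visit S2: S2--a-->S3 (seen), S2--b-->S0 (seen)
  visit S4: S4--a-->S0 (seen), S4--b-->S4 (seen)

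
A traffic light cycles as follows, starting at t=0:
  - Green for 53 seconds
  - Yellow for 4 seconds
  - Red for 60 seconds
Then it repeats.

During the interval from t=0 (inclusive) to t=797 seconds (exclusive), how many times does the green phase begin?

Answer: 7

Derivation:
Cycle = 53+4+60 = 117s
green phase starts at t = k*117 + 0 for k=0,1,2,...
Need k*117+0 < 797 → k < 6.812
k ∈ {0, ..., 6} → 7 starts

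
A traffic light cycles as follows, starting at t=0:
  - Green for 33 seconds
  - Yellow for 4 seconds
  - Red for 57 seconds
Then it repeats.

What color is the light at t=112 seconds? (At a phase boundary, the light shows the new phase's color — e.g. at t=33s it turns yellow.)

Cycle length = 33 + 4 + 57 = 94s
t = 112, phase_t = 112 mod 94 = 18
18 < 33 (green end) → GREEN

Answer: green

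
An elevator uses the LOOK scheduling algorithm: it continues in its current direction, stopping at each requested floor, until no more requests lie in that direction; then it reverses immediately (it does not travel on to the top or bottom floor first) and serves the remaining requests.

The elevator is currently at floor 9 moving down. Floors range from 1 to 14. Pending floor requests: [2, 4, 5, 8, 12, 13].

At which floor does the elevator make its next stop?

Answer: 8

Derivation:
Current floor: 9, direction: down
Requests above: [12, 13]
Requests below: [2, 4, 5, 8]
Moving down and requests lie below → nearest below is max([2, 4, 5, 8]) = 8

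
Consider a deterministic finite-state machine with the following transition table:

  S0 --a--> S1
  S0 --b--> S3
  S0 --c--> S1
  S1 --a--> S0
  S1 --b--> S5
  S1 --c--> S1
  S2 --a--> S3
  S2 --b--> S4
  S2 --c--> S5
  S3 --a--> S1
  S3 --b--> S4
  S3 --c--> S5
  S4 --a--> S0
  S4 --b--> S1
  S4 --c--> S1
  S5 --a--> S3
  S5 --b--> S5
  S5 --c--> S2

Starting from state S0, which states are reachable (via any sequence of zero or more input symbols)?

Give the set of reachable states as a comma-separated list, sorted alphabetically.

BFS from S0:
  visit S0: S0--a-->S1 (new), S0--b-->S3 (new), S0--c-->S1 (seen)
  visit S1: S1--a-->S0 (seen), S1--b-->S5 (new), S1--c-->S1 (seen)
  visit S3: S3--a-->S1 (seen), S3--b-->S4 (new), S3--c-->S5 (seen)
  visit S5: S5--a-->S3 (seen), S5--b-->S5 (seen), S5--c-->S2 (new)
  visit S4: S4--a-->S0 (seen), S4--b-->S1 (seen), S4--c-->S1 (seen)
  visit S2: S2--a-->S3 (seen), S2--b-->S4 (seen), S2--c-->S5 (seen)

Answer: S0, S1, S2, S3, S4, S5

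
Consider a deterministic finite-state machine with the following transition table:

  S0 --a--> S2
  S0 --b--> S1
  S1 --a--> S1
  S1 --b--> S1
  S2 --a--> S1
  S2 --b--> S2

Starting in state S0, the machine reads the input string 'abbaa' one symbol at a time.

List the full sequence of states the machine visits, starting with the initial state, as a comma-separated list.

Answer: S0, S2, S2, S2, S1, S1

Derivation:
Start: S0
  read 'a': S0 --a--> S2
  read 'b': S2 --b--> S2
  read 'b': S2 --b--> S2
  read 'a': S2 --a--> S1
  read 'a': S1 --a--> S1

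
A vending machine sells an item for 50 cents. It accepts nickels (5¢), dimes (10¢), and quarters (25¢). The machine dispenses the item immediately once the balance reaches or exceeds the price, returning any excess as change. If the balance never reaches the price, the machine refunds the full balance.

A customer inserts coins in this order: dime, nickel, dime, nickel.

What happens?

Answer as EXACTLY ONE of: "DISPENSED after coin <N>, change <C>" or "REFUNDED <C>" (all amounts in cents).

Price: 50¢
Coin 1 (dime, 10¢): balance = 10¢
Coin 2 (nickel, 5¢): balance = 15¢
Coin 3 (dime, 10¢): balance = 25¢
Coin 4 (nickel, 5¢): balance = 30¢
All coins inserted, balance 30¢ < price 50¢ → REFUND 30¢

Answer: REFUNDED 30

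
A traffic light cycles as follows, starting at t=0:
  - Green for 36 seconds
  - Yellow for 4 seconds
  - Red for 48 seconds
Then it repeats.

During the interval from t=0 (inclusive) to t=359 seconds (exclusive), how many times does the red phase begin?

Cycle = 36+4+48 = 88s
red phase starts at t = k*88 + 40 for k=0,1,2,...
Need k*88+40 < 359 → k < 3.625
k ∈ {0, ..., 3} → 4 starts

Answer: 4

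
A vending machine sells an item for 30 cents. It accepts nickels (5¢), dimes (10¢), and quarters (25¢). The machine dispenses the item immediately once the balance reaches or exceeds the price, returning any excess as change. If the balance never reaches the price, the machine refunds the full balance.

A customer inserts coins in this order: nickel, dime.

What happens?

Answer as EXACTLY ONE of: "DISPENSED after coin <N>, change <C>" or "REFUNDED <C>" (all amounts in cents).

Price: 30¢
Coin 1 (nickel, 5¢): balance = 5¢
Coin 2 (dime, 10¢): balance = 15¢
All coins inserted, balance 15¢ < price 30¢ → REFUND 15¢

Answer: REFUNDED 15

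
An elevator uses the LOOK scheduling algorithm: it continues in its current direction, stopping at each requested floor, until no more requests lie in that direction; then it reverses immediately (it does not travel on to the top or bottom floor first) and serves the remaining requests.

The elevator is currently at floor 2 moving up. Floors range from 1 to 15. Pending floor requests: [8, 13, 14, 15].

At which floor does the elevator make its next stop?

Answer: 8

Derivation:
Current floor: 2, direction: up
Requests above: [8, 13, 14, 15]
Requests below: []
Moving up and requests lie above → nearest above is min([8, 13, 14, 15]) = 8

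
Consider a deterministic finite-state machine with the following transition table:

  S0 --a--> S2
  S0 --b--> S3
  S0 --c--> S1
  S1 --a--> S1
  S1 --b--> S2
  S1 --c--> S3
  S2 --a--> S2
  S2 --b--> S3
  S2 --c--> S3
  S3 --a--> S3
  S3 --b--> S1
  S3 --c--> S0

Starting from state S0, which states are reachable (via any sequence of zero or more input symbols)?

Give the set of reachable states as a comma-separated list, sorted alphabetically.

Answer: S0, S1, S2, S3

Derivation:
BFS from S0:
  visit S0: S0--a-->S2 (new), S0--b-->S3 (new), S0--c-->S1 (new)
  visit S2: S2--a-->S2 (seen), S2--b-->S3 (seen), S2--c-->S3 (seen)
  visit S3: S3--a-->S3 (seen), S3--b-->S1 (seen), S3--c-->S0 (seen)
  visit S1: S1--a-->S1 (seen), S1--b-->S2 (seen), S1--c-->S3 (seen)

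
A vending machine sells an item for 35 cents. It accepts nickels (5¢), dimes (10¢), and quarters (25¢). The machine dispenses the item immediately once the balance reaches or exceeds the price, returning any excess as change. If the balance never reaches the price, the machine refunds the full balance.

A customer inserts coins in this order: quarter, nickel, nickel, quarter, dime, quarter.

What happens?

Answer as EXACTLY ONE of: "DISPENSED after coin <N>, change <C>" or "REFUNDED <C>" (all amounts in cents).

Answer: DISPENSED after coin 3, change 0

Derivation:
Price: 35¢
Coin 1 (quarter, 25¢): balance = 25¢
Coin 2 (nickel, 5¢): balance = 30¢
Coin 3 (nickel, 5¢): balance = 35¢
  → balance >= price → DISPENSE, change = 35 - 35 = 0¢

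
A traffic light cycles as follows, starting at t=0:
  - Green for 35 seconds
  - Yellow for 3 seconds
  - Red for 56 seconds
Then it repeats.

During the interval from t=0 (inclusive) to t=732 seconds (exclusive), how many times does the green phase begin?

Answer: 8

Derivation:
Cycle = 35+3+56 = 94s
green phase starts at t = k*94 + 0 for k=0,1,2,...
Need k*94+0 < 732 → k < 7.787
k ∈ {0, ..., 7} → 8 starts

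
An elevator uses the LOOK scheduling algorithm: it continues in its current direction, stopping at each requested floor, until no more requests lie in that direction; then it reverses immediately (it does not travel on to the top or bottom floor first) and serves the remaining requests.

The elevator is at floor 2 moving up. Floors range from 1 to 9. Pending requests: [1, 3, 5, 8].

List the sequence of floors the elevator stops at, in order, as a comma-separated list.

Answer: 3, 5, 8, 1

Derivation:
Current: 2, moving UP
Serve above first (ascending): [3, 5, 8]
Then reverse, serve below (descending): [1]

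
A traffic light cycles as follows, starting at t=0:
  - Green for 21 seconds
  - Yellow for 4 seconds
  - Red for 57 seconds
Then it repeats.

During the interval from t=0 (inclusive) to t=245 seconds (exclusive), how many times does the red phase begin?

Answer: 3

Derivation:
Cycle = 21+4+57 = 82s
red phase starts at t = k*82 + 25 for k=0,1,2,...
Need k*82+25 < 245 → k < 2.683
k ∈ {0, ..., 2} → 3 starts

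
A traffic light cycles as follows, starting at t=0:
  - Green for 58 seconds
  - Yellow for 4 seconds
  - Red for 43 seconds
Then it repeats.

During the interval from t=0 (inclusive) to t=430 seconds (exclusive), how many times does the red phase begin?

Cycle = 58+4+43 = 105s
red phase starts at t = k*105 + 62 for k=0,1,2,...
Need k*105+62 < 430 → k < 3.505
k ∈ {0, ..., 3} → 4 starts

Answer: 4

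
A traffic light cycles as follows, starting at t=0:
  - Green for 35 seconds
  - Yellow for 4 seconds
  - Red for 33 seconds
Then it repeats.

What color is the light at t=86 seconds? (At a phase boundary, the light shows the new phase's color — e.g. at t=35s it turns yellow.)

Answer: green

Derivation:
Cycle length = 35 + 4 + 33 = 72s
t = 86, phase_t = 86 mod 72 = 14
14 < 35 (green end) → GREEN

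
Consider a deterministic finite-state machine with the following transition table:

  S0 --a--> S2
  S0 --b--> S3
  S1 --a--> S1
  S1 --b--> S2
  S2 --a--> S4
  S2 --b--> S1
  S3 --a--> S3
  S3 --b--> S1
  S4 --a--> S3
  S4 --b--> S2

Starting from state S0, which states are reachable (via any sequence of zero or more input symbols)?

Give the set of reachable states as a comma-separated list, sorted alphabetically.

BFS from S0:
  visit S0: S0--a-->S2 (new), S0--b-->S3 (new)
  visit S2: S2--a-->S4 (new), S2--b-->S1 (new)
  visit S3: S3--a-->S3 (seen), S3--b-->S1 (seen)
  visit S4: S4--a-->S3 (seen), S4--b-->S2 (seen)
  visit S1: S1--a-->S1 (seen), S1--b-->S2 (seen)

Answer: S0, S1, S2, S3, S4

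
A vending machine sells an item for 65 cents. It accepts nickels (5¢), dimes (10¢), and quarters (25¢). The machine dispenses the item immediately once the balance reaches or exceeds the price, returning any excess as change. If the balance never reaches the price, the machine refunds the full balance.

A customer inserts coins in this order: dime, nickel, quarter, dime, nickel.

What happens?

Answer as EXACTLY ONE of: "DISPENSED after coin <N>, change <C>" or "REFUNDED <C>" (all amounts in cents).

Price: 65¢
Coin 1 (dime, 10¢): balance = 10¢
Coin 2 (nickel, 5¢): balance = 15¢
Coin 3 (quarter, 25¢): balance = 40¢
Coin 4 (dime, 10¢): balance = 50¢
Coin 5 (nickel, 5¢): balance = 55¢
All coins inserted, balance 55¢ < price 65¢ → REFUND 55¢

Answer: REFUNDED 55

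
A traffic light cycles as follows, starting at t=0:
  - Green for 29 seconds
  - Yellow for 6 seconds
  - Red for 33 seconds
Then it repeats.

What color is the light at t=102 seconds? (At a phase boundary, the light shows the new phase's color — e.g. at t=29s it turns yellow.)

Answer: yellow

Derivation:
Cycle length = 29 + 6 + 33 = 68s
t = 102, phase_t = 102 mod 68 = 34
29 <= 34 < 35 (yellow end) → YELLOW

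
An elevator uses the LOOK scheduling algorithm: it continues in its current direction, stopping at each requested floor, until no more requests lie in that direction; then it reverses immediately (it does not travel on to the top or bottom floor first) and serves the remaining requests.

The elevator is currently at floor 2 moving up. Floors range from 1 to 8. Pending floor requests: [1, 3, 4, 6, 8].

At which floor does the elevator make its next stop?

Current floor: 2, direction: up
Requests above: [3, 4, 6, 8]
Requests below: [1]
Moving up and requests lie above → nearest above is min([3, 4, 6, 8]) = 3

Answer: 3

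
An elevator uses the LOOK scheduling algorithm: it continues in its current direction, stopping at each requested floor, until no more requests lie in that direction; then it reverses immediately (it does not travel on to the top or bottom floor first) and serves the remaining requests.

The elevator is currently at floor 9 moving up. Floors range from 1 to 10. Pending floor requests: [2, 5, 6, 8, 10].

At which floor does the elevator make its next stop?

Current floor: 9, direction: up
Requests above: [10]
Requests below: [2, 5, 6, 8]
Moving up and requests lie above → nearest above is min([10]) = 10

Answer: 10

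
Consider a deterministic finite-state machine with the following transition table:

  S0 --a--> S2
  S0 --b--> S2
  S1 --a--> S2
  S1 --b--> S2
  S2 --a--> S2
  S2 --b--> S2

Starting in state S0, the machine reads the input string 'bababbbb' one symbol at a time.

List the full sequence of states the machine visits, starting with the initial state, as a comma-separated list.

Start: S0
  read 'b': S0 --b--> S2
  read 'a': S2 --a--> S2
  read 'b': S2 --b--> S2
  read 'a': S2 --a--> S2
  read 'b': S2 --b--> S2
  read 'b': S2 --b--> S2
  read 'b': S2 --b--> S2
  read 'b': S2 --b--> S2

Answer: S0, S2, S2, S2, S2, S2, S2, S2, S2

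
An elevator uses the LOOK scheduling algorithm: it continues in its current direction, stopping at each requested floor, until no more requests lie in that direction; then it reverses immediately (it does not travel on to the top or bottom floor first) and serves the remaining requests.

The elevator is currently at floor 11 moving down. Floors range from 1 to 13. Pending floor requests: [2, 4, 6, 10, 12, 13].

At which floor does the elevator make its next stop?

Answer: 10

Derivation:
Current floor: 11, direction: down
Requests above: [12, 13]
Requests below: [2, 4, 6, 10]
Moving down and requests lie below → nearest below is max([2, 4, 6, 10]) = 10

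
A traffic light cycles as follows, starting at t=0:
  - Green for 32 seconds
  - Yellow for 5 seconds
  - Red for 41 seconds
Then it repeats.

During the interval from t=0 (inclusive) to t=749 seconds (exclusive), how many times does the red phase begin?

Answer: 10

Derivation:
Cycle = 32+5+41 = 78s
red phase starts at t = k*78 + 37 for k=0,1,2,...
Need k*78+37 < 749 → k < 9.128
k ∈ {0, ..., 9} → 10 starts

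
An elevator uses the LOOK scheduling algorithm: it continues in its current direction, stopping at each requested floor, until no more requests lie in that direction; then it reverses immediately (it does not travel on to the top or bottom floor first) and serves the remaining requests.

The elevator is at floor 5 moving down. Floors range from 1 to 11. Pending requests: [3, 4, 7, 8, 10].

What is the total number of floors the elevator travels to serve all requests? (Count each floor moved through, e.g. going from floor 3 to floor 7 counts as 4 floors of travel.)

Answer: 9

Derivation:
Start at floor 5 moving down, LOOK stop order: [4, 3, 7, 8, 10]
  5 → 4: |4-5| = 1, total = 1
  4 → 3: |3-4| = 1, total = 2
  3 → 7: |7-3| = 4, total = 6
  7 → 8: |8-7| = 1, total = 7
  8 → 10: |10-8| = 2, total = 9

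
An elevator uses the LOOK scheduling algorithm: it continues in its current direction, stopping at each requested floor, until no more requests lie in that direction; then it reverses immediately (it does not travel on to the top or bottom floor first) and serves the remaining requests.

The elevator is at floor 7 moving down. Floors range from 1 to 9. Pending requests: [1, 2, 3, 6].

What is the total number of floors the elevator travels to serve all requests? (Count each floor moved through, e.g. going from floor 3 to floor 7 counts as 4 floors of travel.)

Start at floor 7 moving down, LOOK stop order: [6, 3, 2, 1]
  7 → 6: |6-7| = 1, total = 1
  6 → 3: |3-6| = 3, total = 4
  3 → 2: |2-3| = 1, total = 5
  2 → 1: |1-2| = 1, total = 6

Answer: 6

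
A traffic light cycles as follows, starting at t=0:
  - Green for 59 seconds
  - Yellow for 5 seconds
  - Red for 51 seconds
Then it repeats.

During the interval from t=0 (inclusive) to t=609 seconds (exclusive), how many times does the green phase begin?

Answer: 6

Derivation:
Cycle = 59+5+51 = 115s
green phase starts at t = k*115 + 0 for k=0,1,2,...
Need k*115+0 < 609 → k < 5.296
k ∈ {0, ..., 5} → 6 starts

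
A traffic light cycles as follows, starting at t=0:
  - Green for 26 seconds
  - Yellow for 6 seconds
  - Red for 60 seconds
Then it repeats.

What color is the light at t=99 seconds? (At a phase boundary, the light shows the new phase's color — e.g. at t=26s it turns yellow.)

Cycle length = 26 + 6 + 60 = 92s
t = 99, phase_t = 99 mod 92 = 7
7 < 26 (green end) → GREEN

Answer: green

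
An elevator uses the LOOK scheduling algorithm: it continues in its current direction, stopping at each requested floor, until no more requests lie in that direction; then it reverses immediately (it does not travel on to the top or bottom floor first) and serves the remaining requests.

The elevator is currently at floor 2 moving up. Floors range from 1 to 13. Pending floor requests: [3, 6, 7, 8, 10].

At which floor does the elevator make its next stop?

Answer: 3

Derivation:
Current floor: 2, direction: up
Requests above: [3, 6, 7, 8, 10]
Requests below: []
Moving up and requests lie above → nearest above is min([3, 6, 7, 8, 10]) = 3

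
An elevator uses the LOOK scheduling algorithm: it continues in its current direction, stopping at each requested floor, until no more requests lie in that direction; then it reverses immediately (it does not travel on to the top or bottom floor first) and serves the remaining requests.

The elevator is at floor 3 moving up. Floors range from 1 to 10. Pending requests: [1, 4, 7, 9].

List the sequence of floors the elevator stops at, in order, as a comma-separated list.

Current: 3, moving UP
Serve above first (ascending): [4, 7, 9]
Then reverse, serve below (descending): [1]

Answer: 4, 7, 9, 1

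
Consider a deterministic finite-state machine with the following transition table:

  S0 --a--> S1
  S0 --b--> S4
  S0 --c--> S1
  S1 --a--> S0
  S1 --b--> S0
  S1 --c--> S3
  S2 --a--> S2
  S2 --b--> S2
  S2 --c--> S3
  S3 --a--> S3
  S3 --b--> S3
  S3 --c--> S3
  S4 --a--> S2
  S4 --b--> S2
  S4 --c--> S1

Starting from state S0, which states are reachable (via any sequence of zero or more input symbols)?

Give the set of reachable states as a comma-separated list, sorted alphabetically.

Answer: S0, S1, S2, S3, S4

Derivation:
BFS from S0:
  visit S0: S0--a-->S1 (new), S0--b-->S4 (new), S0--c-->S1 (seen)
  visit S1: S1--a-->S0 (seen), S1--b-->S0 (seen), S1--c-->S3 (new)
  visit S4: S4--a-->S2 (new), S4--b-->S2 (seen), S4--c-->S1 (seen)
  visit S3: S3--a-->S3 (seen), S3--b-->S3 (seen), S3--c-->S3 (seen)
  visit S2: S2--a-->S2 (seen), S2--b-->S2 (seen), S2--c-->S3 (seen)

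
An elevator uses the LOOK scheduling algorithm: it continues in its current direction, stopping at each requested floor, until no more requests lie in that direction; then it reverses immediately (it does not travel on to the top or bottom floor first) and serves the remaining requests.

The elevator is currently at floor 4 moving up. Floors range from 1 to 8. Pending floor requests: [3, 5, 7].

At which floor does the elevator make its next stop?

Current floor: 4, direction: up
Requests above: [5, 7]
Requests below: [3]
Moving up and requests lie above → nearest above is min([5, 7]) = 5

Answer: 5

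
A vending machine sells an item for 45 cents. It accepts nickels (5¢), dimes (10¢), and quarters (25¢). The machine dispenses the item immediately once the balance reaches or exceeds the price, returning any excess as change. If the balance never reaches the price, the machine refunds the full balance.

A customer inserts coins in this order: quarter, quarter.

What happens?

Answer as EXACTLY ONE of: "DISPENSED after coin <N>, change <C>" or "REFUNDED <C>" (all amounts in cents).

Answer: DISPENSED after coin 2, change 5

Derivation:
Price: 45¢
Coin 1 (quarter, 25¢): balance = 25¢
Coin 2 (quarter, 25¢): balance = 50¢
  → balance >= price → DISPENSE, change = 50 - 45 = 5¢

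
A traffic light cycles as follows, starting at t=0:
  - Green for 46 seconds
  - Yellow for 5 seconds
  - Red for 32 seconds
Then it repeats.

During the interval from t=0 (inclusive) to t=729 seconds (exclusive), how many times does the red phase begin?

Cycle = 46+5+32 = 83s
red phase starts at t = k*83 + 51 for k=0,1,2,...
Need k*83+51 < 729 → k < 8.169
k ∈ {0, ..., 8} → 9 starts

Answer: 9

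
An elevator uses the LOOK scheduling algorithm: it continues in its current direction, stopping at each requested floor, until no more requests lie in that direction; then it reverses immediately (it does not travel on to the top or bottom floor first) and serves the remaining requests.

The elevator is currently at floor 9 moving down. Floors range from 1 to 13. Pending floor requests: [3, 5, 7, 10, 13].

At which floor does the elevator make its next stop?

Answer: 7

Derivation:
Current floor: 9, direction: down
Requests above: [10, 13]
Requests below: [3, 5, 7]
Moving down and requests lie below → nearest below is max([3, 5, 7]) = 7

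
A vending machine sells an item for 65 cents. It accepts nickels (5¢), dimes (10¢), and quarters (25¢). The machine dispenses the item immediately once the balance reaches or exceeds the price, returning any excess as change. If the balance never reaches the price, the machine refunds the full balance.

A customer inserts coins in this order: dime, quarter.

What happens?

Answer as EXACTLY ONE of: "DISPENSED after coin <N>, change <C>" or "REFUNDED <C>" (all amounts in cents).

Answer: REFUNDED 35

Derivation:
Price: 65¢
Coin 1 (dime, 10¢): balance = 10¢
Coin 2 (quarter, 25¢): balance = 35¢
All coins inserted, balance 35¢ < price 65¢ → REFUND 35¢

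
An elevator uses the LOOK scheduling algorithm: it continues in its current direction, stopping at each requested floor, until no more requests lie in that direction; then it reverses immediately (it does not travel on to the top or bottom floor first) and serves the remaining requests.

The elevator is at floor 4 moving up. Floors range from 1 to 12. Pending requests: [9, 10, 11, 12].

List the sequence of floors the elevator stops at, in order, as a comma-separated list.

Current: 4, moving UP
Serve above first (ascending): [9, 10, 11, 12]
Then reverse, serve below (descending): []

Answer: 9, 10, 11, 12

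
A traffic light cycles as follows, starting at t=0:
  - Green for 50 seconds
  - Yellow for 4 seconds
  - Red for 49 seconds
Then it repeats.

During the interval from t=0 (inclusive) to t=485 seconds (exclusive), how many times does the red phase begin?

Answer: 5

Derivation:
Cycle = 50+4+49 = 103s
red phase starts at t = k*103 + 54 for k=0,1,2,...
Need k*103+54 < 485 → k < 4.184
k ∈ {0, ..., 4} → 5 starts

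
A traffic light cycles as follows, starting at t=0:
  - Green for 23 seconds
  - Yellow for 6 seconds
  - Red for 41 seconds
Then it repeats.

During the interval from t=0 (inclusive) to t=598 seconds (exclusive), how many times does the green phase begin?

Cycle = 23+6+41 = 70s
green phase starts at t = k*70 + 0 for k=0,1,2,...
Need k*70+0 < 598 → k < 8.543
k ∈ {0, ..., 8} → 9 starts

Answer: 9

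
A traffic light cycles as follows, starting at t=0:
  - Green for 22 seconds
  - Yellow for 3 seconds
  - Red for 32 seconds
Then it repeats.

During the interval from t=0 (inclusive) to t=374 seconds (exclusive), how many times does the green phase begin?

Answer: 7

Derivation:
Cycle = 22+3+32 = 57s
green phase starts at t = k*57 + 0 for k=0,1,2,...
Need k*57+0 < 374 → k < 6.561
k ∈ {0, ..., 6} → 7 starts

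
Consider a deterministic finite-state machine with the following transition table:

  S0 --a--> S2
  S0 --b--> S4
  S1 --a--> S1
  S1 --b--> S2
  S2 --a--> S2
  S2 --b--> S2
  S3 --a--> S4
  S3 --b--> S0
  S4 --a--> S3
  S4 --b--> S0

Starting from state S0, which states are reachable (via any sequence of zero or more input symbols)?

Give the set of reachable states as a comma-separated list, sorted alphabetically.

BFS from S0:
  visit S0: S0--a-->S2 (new), S0--b-->S4 (new)
  visit S2: S2--a-->S2 (seen), S2--b-->S2 (seen)
  visit S4: S4--a-->S3 (new), S4--b-->S0 (seen)
  visit S3: S3--a-->S4 (seen), S3--b-->S0 (seen)

Answer: S0, S2, S3, S4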